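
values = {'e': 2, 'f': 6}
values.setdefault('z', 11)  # 11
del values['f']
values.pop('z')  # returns 11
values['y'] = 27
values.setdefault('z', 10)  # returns 10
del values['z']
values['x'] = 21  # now {'e': 2, 'y': 27, 'x': 21}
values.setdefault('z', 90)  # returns 90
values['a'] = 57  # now {'e': 2, 'y': 27, 'x': 21, 'z': 90, 'a': 57}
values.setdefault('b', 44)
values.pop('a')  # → 57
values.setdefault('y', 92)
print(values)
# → {'e': 2, 'y': 27, 'x': 21, 'z': 90, 'b': 44}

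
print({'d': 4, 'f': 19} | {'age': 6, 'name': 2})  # {'d': 4, 'f': 19, 'age': 6, 'name': 2}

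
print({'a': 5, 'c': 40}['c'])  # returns 40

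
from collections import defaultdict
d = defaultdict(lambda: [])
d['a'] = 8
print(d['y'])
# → []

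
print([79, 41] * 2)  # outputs [79, 41, 79, 41]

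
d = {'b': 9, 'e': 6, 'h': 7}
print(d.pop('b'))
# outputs 9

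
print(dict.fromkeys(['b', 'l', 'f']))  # {'b': None, 'l': None, 'f': None}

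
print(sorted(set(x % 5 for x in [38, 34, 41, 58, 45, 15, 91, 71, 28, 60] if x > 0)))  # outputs [0, 1, 3, 4]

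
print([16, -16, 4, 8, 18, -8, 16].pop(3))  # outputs 8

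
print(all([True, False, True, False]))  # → False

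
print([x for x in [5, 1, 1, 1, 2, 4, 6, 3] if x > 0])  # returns [5, 1, 1, 1, 2, 4, 6, 3]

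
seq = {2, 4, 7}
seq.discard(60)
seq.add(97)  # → {2, 4, 7, 97}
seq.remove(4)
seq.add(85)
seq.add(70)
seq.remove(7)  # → {2, 70, 85, 97}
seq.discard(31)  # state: {2, 70, 85, 97}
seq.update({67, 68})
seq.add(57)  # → {2, 57, 67, 68, 70, 85, 97}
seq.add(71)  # {2, 57, 67, 68, 70, 71, 85, 97}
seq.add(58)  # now {2, 57, 58, 67, 68, 70, 71, 85, 97}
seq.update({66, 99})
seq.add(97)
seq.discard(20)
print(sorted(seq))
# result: [2, 57, 58, 66, 67, 68, 70, 71, 85, 97, 99]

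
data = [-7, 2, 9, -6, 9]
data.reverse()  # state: [9, -6, 9, 2, -7]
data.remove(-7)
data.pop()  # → 2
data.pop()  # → 9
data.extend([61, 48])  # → [9, -6, 61, 48]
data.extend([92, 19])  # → [9, -6, 61, 48, 92, 19]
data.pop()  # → 19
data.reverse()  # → [92, 48, 61, -6, 9]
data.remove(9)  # [92, 48, 61, -6]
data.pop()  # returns -6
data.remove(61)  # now [92, 48]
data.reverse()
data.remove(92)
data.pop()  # 48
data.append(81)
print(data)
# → [81]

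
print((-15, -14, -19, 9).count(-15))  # 1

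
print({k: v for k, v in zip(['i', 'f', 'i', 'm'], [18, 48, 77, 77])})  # {'i': 77, 'f': 48, 'm': 77}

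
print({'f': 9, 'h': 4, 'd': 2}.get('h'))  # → 4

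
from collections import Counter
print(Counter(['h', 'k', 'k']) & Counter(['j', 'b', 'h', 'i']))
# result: Counter({'h': 1})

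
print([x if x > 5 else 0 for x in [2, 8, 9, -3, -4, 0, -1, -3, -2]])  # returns [0, 8, 9, 0, 0, 0, 0, 0, 0]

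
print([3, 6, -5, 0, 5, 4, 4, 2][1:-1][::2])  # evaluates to [6, 0, 4]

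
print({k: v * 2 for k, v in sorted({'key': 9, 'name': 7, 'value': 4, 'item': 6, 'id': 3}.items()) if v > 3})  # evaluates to {'item': 12, 'key': 18, 'name': 14, 'value': 8}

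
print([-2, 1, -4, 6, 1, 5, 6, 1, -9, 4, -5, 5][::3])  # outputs [-2, 6, 6, 4]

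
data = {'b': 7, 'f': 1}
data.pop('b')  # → 7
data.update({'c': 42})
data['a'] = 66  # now {'f': 1, 'c': 42, 'a': 66}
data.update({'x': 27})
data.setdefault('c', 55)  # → 42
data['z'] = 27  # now {'f': 1, 'c': 42, 'a': 66, 'x': 27, 'z': 27}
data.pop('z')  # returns 27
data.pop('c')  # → 42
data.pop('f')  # 1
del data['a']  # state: {'x': 27}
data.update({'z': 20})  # {'x': 27, 'z': 20}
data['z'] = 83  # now {'x': 27, 'z': 83}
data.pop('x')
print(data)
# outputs {'z': 83}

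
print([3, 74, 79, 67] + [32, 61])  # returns [3, 74, 79, 67, 32, 61]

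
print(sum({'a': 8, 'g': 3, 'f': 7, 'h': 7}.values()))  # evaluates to 25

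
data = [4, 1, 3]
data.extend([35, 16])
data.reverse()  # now [16, 35, 3, 1, 4]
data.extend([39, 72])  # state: [16, 35, 3, 1, 4, 39, 72]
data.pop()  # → 72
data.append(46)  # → [16, 35, 3, 1, 4, 39, 46]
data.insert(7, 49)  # [16, 35, 3, 1, 4, 39, 46, 49]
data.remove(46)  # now [16, 35, 3, 1, 4, 39, 49]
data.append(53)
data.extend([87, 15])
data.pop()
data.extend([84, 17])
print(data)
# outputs [16, 35, 3, 1, 4, 39, 49, 53, 87, 84, 17]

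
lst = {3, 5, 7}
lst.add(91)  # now {3, 5, 7, 91}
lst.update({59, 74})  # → {3, 5, 7, 59, 74, 91}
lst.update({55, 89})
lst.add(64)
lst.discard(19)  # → {3, 5, 7, 55, 59, 64, 74, 89, 91}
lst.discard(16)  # {3, 5, 7, 55, 59, 64, 74, 89, 91}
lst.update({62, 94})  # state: {3, 5, 7, 55, 59, 62, 64, 74, 89, 91, 94}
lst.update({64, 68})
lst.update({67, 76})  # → {3, 5, 7, 55, 59, 62, 64, 67, 68, 74, 76, 89, 91, 94}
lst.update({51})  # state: {3, 5, 7, 51, 55, 59, 62, 64, 67, 68, 74, 76, 89, 91, 94}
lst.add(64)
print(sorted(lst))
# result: [3, 5, 7, 51, 55, 59, 62, 64, 67, 68, 74, 76, 89, 91, 94]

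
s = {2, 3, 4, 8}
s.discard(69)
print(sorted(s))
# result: [2, 3, 4, 8]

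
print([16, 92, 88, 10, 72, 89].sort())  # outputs None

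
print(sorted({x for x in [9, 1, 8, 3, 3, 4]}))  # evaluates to [1, 3, 4, 8, 9]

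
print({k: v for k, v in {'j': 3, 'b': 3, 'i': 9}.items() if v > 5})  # {'i': 9}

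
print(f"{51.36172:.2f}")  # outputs 51.36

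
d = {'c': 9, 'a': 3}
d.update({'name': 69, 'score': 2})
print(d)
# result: {'c': 9, 'a': 3, 'name': 69, 'score': 2}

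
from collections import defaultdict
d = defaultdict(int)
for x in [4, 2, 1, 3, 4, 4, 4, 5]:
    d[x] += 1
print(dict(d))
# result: {4: 4, 2: 1, 1: 1, 3: 1, 5: 1}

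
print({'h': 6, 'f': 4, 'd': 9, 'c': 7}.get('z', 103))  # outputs 103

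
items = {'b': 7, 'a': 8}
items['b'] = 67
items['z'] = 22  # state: {'b': 67, 'a': 8, 'z': 22}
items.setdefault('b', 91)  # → 67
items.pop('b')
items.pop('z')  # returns 22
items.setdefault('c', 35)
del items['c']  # {'a': 8}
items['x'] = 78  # {'a': 8, 'x': 78}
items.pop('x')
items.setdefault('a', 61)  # 8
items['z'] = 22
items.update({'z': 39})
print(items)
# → {'a': 8, 'z': 39}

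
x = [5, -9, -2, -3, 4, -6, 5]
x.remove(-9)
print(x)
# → [5, -2, -3, 4, -6, 5]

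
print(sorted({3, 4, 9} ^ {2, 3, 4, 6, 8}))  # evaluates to [2, 6, 8, 9]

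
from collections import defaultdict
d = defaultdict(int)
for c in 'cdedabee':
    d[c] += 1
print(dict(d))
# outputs {'c': 1, 'd': 2, 'e': 3, 'a': 1, 'b': 1}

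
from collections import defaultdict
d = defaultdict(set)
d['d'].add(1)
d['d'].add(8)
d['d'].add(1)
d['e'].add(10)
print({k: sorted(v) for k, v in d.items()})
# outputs {'d': [1, 8], 'e': [10]}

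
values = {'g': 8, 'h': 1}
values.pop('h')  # 1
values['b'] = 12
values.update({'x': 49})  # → {'g': 8, 'b': 12, 'x': 49}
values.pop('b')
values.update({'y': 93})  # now {'g': 8, 'x': 49, 'y': 93}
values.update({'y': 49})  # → {'g': 8, 'x': 49, 'y': 49}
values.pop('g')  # 8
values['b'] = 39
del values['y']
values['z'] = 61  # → {'x': 49, 'b': 39, 'z': 61}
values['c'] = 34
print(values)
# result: {'x': 49, 'b': 39, 'z': 61, 'c': 34}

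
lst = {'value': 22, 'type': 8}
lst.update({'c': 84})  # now {'value': 22, 'type': 8, 'c': 84}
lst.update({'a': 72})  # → {'value': 22, 'type': 8, 'c': 84, 'a': 72}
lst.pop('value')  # 22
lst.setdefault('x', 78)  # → 78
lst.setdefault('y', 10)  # 10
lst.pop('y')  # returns 10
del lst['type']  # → {'c': 84, 'a': 72, 'x': 78}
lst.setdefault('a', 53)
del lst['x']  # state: {'c': 84, 'a': 72}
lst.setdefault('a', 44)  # 72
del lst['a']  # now {'c': 84}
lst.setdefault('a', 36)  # 36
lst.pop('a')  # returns 36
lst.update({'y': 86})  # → {'c': 84, 'y': 86}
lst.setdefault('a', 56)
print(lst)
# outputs {'c': 84, 'y': 86, 'a': 56}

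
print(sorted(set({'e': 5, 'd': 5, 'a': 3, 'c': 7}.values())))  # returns [3, 5, 7]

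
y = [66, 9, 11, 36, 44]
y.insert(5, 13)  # [66, 9, 11, 36, 44, 13]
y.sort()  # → [9, 11, 13, 36, 44, 66]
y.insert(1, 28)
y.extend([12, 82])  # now [9, 28, 11, 13, 36, 44, 66, 12, 82]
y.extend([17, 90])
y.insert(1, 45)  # [9, 45, 28, 11, 13, 36, 44, 66, 12, 82, 17, 90]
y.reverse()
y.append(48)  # [90, 17, 82, 12, 66, 44, 36, 13, 11, 28, 45, 9, 48]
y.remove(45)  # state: [90, 17, 82, 12, 66, 44, 36, 13, 11, 28, 9, 48]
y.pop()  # 48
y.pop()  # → 9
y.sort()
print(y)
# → [11, 12, 13, 17, 28, 36, 44, 66, 82, 90]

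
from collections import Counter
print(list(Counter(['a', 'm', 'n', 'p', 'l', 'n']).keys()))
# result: ['a', 'm', 'n', 'p', 'l']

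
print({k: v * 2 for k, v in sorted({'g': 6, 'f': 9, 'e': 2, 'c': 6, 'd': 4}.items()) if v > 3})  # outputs {'c': 12, 'd': 8, 'f': 18, 'g': 12}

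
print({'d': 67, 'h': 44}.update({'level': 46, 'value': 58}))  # None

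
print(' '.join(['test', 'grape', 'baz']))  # test grape baz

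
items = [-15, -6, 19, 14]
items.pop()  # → 14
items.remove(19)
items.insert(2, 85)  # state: [-15, -6, 85]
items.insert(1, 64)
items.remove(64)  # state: [-15, -6, 85]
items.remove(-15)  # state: [-6, 85]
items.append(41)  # [-6, 85, 41]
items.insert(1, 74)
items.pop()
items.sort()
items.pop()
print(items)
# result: [-6, 74]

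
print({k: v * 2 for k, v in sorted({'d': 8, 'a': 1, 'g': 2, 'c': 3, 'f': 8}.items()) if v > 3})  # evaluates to {'d': 16, 'f': 16}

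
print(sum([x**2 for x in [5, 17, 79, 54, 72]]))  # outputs 14655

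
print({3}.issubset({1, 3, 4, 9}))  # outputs True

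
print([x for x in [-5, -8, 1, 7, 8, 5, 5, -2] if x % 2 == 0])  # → [-8, 8, -2]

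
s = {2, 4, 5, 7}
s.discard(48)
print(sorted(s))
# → [2, 4, 5, 7]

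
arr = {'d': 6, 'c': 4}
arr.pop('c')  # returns 4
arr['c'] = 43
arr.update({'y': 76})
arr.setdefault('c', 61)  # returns 43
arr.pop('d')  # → 6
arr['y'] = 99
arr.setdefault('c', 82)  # 43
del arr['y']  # {'c': 43}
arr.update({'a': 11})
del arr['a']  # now {'c': 43}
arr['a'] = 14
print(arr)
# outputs {'c': 43, 'a': 14}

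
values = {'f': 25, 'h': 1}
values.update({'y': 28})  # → {'f': 25, 'h': 1, 'y': 28}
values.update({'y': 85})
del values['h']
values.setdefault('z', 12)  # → 12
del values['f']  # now {'y': 85, 'z': 12}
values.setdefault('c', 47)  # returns 47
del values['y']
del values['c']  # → {'z': 12}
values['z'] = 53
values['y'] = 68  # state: {'z': 53, 'y': 68}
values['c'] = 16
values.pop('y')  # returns 68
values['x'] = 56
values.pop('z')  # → 53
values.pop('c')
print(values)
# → {'x': 56}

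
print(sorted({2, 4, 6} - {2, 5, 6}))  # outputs [4]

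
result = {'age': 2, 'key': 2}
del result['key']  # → {'age': 2}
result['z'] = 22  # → {'age': 2, 'z': 22}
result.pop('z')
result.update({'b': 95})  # {'age': 2, 'b': 95}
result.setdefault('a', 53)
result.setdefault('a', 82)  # 53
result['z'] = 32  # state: {'age': 2, 'b': 95, 'a': 53, 'z': 32}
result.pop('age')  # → 2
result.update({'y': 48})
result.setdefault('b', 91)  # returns 95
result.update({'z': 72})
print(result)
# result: {'b': 95, 'a': 53, 'z': 72, 'y': 48}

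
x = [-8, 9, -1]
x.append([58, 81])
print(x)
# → [-8, 9, -1, [58, 81]]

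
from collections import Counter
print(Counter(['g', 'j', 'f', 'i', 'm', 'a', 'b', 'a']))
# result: Counter({'a': 2, 'g': 1, 'j': 1, 'f': 1, 'i': 1, 'm': 1, 'b': 1})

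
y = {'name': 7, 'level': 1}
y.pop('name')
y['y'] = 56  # {'level': 1, 'y': 56}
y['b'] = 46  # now {'level': 1, 'y': 56, 'b': 46}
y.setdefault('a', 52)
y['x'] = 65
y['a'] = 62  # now {'level': 1, 'y': 56, 'b': 46, 'a': 62, 'x': 65}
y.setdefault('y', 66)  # 56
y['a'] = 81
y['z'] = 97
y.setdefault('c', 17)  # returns 17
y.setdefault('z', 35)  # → 97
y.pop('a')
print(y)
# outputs {'level': 1, 'y': 56, 'b': 46, 'x': 65, 'z': 97, 'c': 17}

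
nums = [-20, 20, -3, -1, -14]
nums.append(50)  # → [-20, 20, -3, -1, -14, 50]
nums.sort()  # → [-20, -14, -3, -1, 20, 50]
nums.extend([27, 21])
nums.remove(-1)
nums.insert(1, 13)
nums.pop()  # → 21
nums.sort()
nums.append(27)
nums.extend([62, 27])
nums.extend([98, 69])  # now [-20, -14, -3, 13, 20, 27, 50, 27, 62, 27, 98, 69]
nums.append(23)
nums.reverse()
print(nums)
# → [23, 69, 98, 27, 62, 27, 50, 27, 20, 13, -3, -14, -20]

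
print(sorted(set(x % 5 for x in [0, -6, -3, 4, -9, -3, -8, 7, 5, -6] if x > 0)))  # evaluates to [0, 2, 4]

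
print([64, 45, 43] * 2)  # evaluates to [64, 45, 43, 64, 45, 43]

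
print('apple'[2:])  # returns ple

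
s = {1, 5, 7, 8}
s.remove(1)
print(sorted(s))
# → [5, 7, 8]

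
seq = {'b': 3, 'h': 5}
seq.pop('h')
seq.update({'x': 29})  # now {'b': 3, 'x': 29}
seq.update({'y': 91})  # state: {'b': 3, 'x': 29, 'y': 91}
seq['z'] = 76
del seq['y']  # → {'b': 3, 'x': 29, 'z': 76}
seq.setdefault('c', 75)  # 75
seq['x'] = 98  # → {'b': 3, 'x': 98, 'z': 76, 'c': 75}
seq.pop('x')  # 98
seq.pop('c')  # 75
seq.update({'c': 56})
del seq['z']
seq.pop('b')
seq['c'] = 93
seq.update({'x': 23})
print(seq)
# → {'c': 93, 'x': 23}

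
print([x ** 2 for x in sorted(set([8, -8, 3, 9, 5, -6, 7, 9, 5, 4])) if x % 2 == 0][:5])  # [64, 36, 16, 64]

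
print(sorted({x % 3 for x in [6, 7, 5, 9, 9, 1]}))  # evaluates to [0, 1, 2]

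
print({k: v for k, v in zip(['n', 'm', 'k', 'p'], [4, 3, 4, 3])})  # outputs {'n': 4, 'm': 3, 'k': 4, 'p': 3}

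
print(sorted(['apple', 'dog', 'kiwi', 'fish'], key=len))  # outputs ['dog', 'kiwi', 'fish', 'apple']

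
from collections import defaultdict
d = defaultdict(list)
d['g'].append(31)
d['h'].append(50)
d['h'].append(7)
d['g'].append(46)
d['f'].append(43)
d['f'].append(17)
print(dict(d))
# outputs {'g': [31, 46], 'h': [50, 7], 'f': [43, 17]}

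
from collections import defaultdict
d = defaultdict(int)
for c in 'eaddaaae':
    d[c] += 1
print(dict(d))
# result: {'e': 2, 'a': 4, 'd': 2}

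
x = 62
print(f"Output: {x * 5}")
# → Output: 310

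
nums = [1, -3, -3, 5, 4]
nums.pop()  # 4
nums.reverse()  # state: [5, -3, -3, 1]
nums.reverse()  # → [1, -3, -3, 5]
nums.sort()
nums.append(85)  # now [-3, -3, 1, 5, 85]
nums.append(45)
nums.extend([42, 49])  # [-3, -3, 1, 5, 85, 45, 42, 49]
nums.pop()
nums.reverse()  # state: [42, 45, 85, 5, 1, -3, -3]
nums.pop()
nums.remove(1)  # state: [42, 45, 85, 5, -3]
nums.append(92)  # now [42, 45, 85, 5, -3, 92]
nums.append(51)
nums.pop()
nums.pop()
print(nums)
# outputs [42, 45, 85, 5, -3]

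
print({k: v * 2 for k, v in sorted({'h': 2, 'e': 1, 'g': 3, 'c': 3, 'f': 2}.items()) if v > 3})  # {}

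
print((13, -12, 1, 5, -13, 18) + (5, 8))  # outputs (13, -12, 1, 5, -13, 18, 5, 8)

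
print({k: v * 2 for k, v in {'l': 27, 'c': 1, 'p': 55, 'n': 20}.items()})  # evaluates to {'l': 54, 'c': 2, 'p': 110, 'n': 40}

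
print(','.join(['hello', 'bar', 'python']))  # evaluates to hello,bar,python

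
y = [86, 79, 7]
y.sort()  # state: [7, 79, 86]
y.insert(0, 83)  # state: [83, 7, 79, 86]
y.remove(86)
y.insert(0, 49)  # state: [49, 83, 7, 79]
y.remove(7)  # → [49, 83, 79]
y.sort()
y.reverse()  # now [83, 79, 49]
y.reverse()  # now [49, 79, 83]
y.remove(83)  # [49, 79]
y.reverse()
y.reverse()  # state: [49, 79]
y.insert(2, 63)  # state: [49, 79, 63]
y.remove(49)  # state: [79, 63]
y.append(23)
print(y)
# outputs [79, 63, 23]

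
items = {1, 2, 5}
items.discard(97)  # {1, 2, 5}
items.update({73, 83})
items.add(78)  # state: {1, 2, 5, 73, 78, 83}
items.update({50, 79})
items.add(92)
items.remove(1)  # {2, 5, 50, 73, 78, 79, 83, 92}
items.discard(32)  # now {2, 5, 50, 73, 78, 79, 83, 92}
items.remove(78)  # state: {2, 5, 50, 73, 79, 83, 92}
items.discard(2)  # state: {5, 50, 73, 79, 83, 92}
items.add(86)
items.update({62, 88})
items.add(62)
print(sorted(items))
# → [5, 50, 62, 73, 79, 83, 86, 88, 92]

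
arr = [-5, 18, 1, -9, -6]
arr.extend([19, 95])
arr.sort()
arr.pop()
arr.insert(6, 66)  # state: [-9, -6, -5, 1, 18, 19, 66]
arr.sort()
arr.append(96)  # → [-9, -6, -5, 1, 18, 19, 66, 96]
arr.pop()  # 96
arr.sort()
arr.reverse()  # [66, 19, 18, 1, -5, -6, -9]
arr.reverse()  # [-9, -6, -5, 1, 18, 19, 66]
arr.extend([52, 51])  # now [-9, -6, -5, 1, 18, 19, 66, 52, 51]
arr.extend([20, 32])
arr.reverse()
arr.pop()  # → -9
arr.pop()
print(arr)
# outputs [32, 20, 51, 52, 66, 19, 18, 1, -5]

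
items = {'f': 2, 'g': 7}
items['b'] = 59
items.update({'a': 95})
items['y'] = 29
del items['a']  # {'f': 2, 'g': 7, 'b': 59, 'y': 29}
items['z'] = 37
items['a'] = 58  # {'f': 2, 'g': 7, 'b': 59, 'y': 29, 'z': 37, 'a': 58}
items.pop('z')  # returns 37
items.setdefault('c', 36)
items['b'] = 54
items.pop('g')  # 7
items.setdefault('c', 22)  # 36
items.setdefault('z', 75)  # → 75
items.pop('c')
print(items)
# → {'f': 2, 'b': 54, 'y': 29, 'a': 58, 'z': 75}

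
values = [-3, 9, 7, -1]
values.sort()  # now [-3, -1, 7, 9]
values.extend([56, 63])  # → [-3, -1, 7, 9, 56, 63]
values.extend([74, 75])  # [-3, -1, 7, 9, 56, 63, 74, 75]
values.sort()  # [-3, -1, 7, 9, 56, 63, 74, 75]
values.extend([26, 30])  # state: [-3, -1, 7, 9, 56, 63, 74, 75, 26, 30]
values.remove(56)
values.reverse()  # [30, 26, 75, 74, 63, 9, 7, -1, -3]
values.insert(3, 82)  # [30, 26, 75, 82, 74, 63, 9, 7, -1, -3]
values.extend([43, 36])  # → [30, 26, 75, 82, 74, 63, 9, 7, -1, -3, 43, 36]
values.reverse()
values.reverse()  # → [30, 26, 75, 82, 74, 63, 9, 7, -1, -3, 43, 36]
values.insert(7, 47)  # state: [30, 26, 75, 82, 74, 63, 9, 47, 7, -1, -3, 43, 36]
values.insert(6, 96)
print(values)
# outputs [30, 26, 75, 82, 74, 63, 96, 9, 47, 7, -1, -3, 43, 36]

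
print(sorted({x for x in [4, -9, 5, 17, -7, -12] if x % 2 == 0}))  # [-12, 4]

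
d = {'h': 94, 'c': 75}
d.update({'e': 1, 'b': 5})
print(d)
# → {'h': 94, 'c': 75, 'e': 1, 'b': 5}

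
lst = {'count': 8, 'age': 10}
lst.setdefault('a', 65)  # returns 65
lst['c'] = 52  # {'count': 8, 'age': 10, 'a': 65, 'c': 52}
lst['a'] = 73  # {'count': 8, 'age': 10, 'a': 73, 'c': 52}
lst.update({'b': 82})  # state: {'count': 8, 'age': 10, 'a': 73, 'c': 52, 'b': 82}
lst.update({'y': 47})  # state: {'count': 8, 'age': 10, 'a': 73, 'c': 52, 'b': 82, 'y': 47}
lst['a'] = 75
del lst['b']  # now {'count': 8, 'age': 10, 'a': 75, 'c': 52, 'y': 47}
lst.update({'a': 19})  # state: {'count': 8, 'age': 10, 'a': 19, 'c': 52, 'y': 47}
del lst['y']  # {'count': 8, 'age': 10, 'a': 19, 'c': 52}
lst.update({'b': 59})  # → {'count': 8, 'age': 10, 'a': 19, 'c': 52, 'b': 59}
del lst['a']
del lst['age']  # {'count': 8, 'c': 52, 'b': 59}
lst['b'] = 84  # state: {'count': 8, 'c': 52, 'b': 84}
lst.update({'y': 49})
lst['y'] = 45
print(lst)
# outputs {'count': 8, 'c': 52, 'b': 84, 'y': 45}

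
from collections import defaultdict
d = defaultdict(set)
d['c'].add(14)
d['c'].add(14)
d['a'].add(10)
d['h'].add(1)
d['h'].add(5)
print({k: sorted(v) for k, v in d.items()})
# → {'c': [14], 'a': [10], 'h': [1, 5]}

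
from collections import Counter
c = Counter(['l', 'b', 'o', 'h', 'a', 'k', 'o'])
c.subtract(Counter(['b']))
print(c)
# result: Counter({'o': 2, 'l': 1, 'h': 1, 'a': 1, 'k': 1, 'b': 0})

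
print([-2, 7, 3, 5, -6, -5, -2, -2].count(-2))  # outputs 3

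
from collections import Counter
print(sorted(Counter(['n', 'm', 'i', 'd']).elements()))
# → ['d', 'i', 'm', 'n']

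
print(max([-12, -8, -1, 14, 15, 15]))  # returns 15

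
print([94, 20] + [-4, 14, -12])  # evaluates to [94, 20, -4, 14, -12]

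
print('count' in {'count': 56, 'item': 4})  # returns True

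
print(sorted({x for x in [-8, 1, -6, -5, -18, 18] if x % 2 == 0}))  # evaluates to [-18, -8, -6, 18]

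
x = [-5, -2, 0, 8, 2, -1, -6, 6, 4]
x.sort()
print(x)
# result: [-6, -5, -2, -1, 0, 2, 4, 6, 8]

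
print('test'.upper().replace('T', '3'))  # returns 3ES3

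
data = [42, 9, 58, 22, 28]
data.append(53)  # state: [42, 9, 58, 22, 28, 53]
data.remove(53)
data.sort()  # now [9, 22, 28, 42, 58]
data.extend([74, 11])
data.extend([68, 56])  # [9, 22, 28, 42, 58, 74, 11, 68, 56]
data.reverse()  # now [56, 68, 11, 74, 58, 42, 28, 22, 9]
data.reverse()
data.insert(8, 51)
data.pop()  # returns 56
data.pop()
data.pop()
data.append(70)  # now [9, 22, 28, 42, 58, 74, 11, 70]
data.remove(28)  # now [9, 22, 42, 58, 74, 11, 70]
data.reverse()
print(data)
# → [70, 11, 74, 58, 42, 22, 9]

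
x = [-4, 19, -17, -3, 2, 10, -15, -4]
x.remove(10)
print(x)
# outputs [-4, 19, -17, -3, 2, -15, -4]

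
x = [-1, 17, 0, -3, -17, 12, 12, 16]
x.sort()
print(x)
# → [-17, -3, -1, 0, 12, 12, 16, 17]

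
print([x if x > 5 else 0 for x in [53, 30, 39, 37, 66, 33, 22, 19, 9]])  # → [53, 30, 39, 37, 66, 33, 22, 19, 9]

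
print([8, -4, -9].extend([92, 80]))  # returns None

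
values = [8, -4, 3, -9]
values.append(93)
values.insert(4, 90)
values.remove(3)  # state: [8, -4, -9, 90, 93]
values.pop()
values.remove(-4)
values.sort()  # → [-9, 8, 90]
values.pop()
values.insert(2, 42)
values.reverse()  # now [42, 8, -9]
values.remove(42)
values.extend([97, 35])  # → [8, -9, 97, 35]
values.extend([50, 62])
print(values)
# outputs [8, -9, 97, 35, 50, 62]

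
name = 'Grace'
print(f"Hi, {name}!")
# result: Hi, Grace!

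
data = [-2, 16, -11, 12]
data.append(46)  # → [-2, 16, -11, 12, 46]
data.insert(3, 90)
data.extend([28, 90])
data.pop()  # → 90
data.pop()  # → 28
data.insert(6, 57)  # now [-2, 16, -11, 90, 12, 46, 57]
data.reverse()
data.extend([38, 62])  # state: [57, 46, 12, 90, -11, 16, -2, 38, 62]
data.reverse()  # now [62, 38, -2, 16, -11, 90, 12, 46, 57]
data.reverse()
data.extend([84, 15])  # [57, 46, 12, 90, -11, 16, -2, 38, 62, 84, 15]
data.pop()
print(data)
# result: [57, 46, 12, 90, -11, 16, -2, 38, 62, 84]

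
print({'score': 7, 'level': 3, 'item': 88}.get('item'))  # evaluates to 88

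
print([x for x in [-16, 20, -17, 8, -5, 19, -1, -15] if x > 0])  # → [20, 8, 19]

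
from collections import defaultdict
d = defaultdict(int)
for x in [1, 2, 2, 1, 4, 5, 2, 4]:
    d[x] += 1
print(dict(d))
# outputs {1: 2, 2: 3, 4: 2, 5: 1}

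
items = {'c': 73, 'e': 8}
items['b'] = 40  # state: {'c': 73, 'e': 8, 'b': 40}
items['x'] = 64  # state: {'c': 73, 'e': 8, 'b': 40, 'x': 64}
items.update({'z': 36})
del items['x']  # {'c': 73, 'e': 8, 'b': 40, 'z': 36}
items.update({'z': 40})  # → {'c': 73, 'e': 8, 'b': 40, 'z': 40}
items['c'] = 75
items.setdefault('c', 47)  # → 75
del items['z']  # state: {'c': 75, 'e': 8, 'b': 40}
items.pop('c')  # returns 75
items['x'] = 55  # {'e': 8, 'b': 40, 'x': 55}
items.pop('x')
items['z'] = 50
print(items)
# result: {'e': 8, 'b': 40, 'z': 50}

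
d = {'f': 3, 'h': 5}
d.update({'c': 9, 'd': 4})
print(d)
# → {'f': 3, 'h': 5, 'c': 9, 'd': 4}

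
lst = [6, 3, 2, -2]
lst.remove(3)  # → [6, 2, -2]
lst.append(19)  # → [6, 2, -2, 19]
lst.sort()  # [-2, 2, 6, 19]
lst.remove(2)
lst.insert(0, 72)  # [72, -2, 6, 19]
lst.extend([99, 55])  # [72, -2, 6, 19, 99, 55]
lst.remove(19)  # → [72, -2, 6, 99, 55]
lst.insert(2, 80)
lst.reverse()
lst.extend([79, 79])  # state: [55, 99, 6, 80, -2, 72, 79, 79]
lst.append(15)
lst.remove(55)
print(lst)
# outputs [99, 6, 80, -2, 72, 79, 79, 15]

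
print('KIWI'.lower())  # kiwi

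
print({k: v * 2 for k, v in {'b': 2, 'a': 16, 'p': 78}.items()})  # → {'b': 4, 'a': 32, 'p': 156}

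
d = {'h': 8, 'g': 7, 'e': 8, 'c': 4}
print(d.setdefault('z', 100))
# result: 100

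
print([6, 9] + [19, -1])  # [6, 9, 19, -1]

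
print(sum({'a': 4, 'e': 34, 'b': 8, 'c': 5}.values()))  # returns 51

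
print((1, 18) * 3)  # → (1, 18, 1, 18, 1, 18)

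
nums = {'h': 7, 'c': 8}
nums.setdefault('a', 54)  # 54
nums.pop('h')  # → 7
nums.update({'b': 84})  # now {'c': 8, 'a': 54, 'b': 84}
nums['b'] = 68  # {'c': 8, 'a': 54, 'b': 68}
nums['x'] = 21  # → {'c': 8, 'a': 54, 'b': 68, 'x': 21}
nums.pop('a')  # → 54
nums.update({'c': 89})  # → {'c': 89, 'b': 68, 'x': 21}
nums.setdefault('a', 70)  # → 70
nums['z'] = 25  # {'c': 89, 'b': 68, 'x': 21, 'a': 70, 'z': 25}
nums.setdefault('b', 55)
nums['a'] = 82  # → {'c': 89, 'b': 68, 'x': 21, 'a': 82, 'z': 25}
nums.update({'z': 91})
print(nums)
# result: {'c': 89, 'b': 68, 'x': 21, 'a': 82, 'z': 91}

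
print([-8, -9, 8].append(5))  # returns None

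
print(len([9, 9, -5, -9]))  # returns 4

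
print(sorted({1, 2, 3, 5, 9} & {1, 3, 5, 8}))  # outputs [1, 3, 5]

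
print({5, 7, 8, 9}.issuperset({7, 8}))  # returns True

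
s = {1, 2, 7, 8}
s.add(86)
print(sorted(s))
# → [1, 2, 7, 8, 86]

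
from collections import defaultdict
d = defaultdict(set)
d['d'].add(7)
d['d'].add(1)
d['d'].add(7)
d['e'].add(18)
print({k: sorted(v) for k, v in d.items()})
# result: {'d': [1, 7], 'e': [18]}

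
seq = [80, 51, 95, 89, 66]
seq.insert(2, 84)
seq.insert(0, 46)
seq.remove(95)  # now [46, 80, 51, 84, 89, 66]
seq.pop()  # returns 66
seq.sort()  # [46, 51, 80, 84, 89]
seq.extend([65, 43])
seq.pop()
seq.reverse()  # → [65, 89, 84, 80, 51, 46]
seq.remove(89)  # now [65, 84, 80, 51, 46]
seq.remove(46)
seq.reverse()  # [51, 80, 84, 65]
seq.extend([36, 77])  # [51, 80, 84, 65, 36, 77]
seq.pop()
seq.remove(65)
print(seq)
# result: [51, 80, 84, 36]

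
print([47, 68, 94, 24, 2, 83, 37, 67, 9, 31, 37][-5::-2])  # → [37, 2, 94, 47]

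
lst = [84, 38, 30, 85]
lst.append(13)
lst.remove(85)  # [84, 38, 30, 13]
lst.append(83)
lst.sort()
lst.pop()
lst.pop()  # 83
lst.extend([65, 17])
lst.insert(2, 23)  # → [13, 30, 23, 38, 65, 17]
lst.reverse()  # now [17, 65, 38, 23, 30, 13]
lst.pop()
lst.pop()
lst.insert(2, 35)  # [17, 65, 35, 38, 23]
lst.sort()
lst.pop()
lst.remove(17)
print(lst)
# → [23, 35, 38]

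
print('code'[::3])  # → ce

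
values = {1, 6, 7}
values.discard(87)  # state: {1, 6, 7}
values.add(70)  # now {1, 6, 7, 70}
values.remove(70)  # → {1, 6, 7}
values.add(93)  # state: {1, 6, 7, 93}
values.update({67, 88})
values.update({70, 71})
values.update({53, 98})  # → {1, 6, 7, 53, 67, 70, 71, 88, 93, 98}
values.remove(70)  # {1, 6, 7, 53, 67, 71, 88, 93, 98}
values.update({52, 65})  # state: {1, 6, 7, 52, 53, 65, 67, 71, 88, 93, 98}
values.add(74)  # {1, 6, 7, 52, 53, 65, 67, 71, 74, 88, 93, 98}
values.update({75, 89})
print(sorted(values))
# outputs [1, 6, 7, 52, 53, 65, 67, 71, 74, 75, 88, 89, 93, 98]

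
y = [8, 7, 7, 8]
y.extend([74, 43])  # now [8, 7, 7, 8, 74, 43]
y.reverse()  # [43, 74, 8, 7, 7, 8]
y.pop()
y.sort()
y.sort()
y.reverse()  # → [74, 43, 8, 7, 7]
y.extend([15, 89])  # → [74, 43, 8, 7, 7, 15, 89]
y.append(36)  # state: [74, 43, 8, 7, 7, 15, 89, 36]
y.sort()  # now [7, 7, 8, 15, 36, 43, 74, 89]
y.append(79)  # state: [7, 7, 8, 15, 36, 43, 74, 89, 79]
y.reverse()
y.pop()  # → 7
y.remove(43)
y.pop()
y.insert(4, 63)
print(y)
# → [79, 89, 74, 36, 63, 15, 8]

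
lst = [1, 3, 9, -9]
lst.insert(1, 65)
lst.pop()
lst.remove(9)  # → [1, 65, 3]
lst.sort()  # [1, 3, 65]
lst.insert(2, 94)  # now [1, 3, 94, 65]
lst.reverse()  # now [65, 94, 3, 1]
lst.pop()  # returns 1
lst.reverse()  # [3, 94, 65]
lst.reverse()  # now [65, 94, 3]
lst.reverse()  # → [3, 94, 65]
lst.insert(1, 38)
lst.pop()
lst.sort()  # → [3, 38, 94]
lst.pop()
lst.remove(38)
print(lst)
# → [3]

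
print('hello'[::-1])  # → olleh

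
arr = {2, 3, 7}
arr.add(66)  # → {2, 3, 7, 66}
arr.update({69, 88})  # {2, 3, 7, 66, 69, 88}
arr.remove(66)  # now {2, 3, 7, 69, 88}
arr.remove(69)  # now {2, 3, 7, 88}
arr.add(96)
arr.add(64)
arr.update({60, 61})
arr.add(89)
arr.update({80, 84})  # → {2, 3, 7, 60, 61, 64, 80, 84, 88, 89, 96}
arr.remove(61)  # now {2, 3, 7, 60, 64, 80, 84, 88, 89, 96}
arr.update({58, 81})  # {2, 3, 7, 58, 60, 64, 80, 81, 84, 88, 89, 96}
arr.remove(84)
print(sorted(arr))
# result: [2, 3, 7, 58, 60, 64, 80, 81, 88, 89, 96]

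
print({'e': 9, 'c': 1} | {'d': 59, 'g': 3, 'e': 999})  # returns {'e': 999, 'c': 1, 'd': 59, 'g': 3}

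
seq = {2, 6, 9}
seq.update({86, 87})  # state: {2, 6, 9, 86, 87}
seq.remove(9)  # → {2, 6, 86, 87}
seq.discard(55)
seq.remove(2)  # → {6, 86, 87}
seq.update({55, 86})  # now {6, 55, 86, 87}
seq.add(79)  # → {6, 55, 79, 86, 87}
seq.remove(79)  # {6, 55, 86, 87}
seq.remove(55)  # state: {6, 86, 87}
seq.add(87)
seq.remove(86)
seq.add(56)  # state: {6, 56, 87}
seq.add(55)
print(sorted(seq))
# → [6, 55, 56, 87]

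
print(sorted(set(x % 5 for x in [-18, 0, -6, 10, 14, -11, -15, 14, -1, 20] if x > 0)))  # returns [0, 4]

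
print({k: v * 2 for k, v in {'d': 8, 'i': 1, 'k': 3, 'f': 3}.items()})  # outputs {'d': 16, 'i': 2, 'k': 6, 'f': 6}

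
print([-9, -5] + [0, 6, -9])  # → [-9, -5, 0, 6, -9]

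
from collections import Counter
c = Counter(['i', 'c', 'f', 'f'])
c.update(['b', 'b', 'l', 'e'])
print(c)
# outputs Counter({'f': 2, 'b': 2, 'i': 1, 'c': 1, 'l': 1, 'e': 1})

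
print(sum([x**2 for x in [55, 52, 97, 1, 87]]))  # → 22708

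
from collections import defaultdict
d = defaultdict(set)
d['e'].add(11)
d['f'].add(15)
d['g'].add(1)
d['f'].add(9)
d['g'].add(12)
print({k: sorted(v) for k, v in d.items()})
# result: {'e': [11], 'f': [9, 15], 'g': [1, 12]}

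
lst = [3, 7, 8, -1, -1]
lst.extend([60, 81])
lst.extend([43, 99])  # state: [3, 7, 8, -1, -1, 60, 81, 43, 99]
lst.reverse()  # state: [99, 43, 81, 60, -1, -1, 8, 7, 3]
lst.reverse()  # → [3, 7, 8, -1, -1, 60, 81, 43, 99]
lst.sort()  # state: [-1, -1, 3, 7, 8, 43, 60, 81, 99]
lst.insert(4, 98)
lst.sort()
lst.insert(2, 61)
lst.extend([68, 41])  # [-1, -1, 61, 3, 7, 8, 43, 60, 81, 98, 99, 68, 41]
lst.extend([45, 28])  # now [-1, -1, 61, 3, 7, 8, 43, 60, 81, 98, 99, 68, 41, 45, 28]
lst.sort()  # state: [-1, -1, 3, 7, 8, 28, 41, 43, 45, 60, 61, 68, 81, 98, 99]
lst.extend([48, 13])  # [-1, -1, 3, 7, 8, 28, 41, 43, 45, 60, 61, 68, 81, 98, 99, 48, 13]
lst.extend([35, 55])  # [-1, -1, 3, 7, 8, 28, 41, 43, 45, 60, 61, 68, 81, 98, 99, 48, 13, 35, 55]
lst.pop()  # 55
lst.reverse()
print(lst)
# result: [35, 13, 48, 99, 98, 81, 68, 61, 60, 45, 43, 41, 28, 8, 7, 3, -1, -1]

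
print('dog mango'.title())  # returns Dog Mango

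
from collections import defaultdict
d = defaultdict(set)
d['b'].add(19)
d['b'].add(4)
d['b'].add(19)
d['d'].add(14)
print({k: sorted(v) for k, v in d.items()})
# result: {'b': [4, 19], 'd': [14]}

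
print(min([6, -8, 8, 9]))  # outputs -8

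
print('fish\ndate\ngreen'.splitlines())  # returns ['fish', 'date', 'green']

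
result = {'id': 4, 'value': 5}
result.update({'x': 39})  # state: {'id': 4, 'value': 5, 'x': 39}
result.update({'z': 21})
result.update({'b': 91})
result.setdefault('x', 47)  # 39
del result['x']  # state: {'id': 4, 'value': 5, 'z': 21, 'b': 91}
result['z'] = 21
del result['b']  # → {'id': 4, 'value': 5, 'z': 21}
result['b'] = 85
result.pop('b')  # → 85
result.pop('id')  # 4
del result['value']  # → {'z': 21}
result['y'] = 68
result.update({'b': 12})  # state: {'z': 21, 'y': 68, 'b': 12}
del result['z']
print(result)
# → {'y': 68, 'b': 12}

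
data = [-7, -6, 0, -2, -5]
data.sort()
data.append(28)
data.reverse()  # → [28, 0, -2, -5, -6, -7]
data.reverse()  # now [-7, -6, -5, -2, 0, 28]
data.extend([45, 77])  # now [-7, -6, -5, -2, 0, 28, 45, 77]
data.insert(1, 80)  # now [-7, 80, -6, -5, -2, 0, 28, 45, 77]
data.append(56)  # [-7, 80, -6, -5, -2, 0, 28, 45, 77, 56]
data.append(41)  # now [-7, 80, -6, -5, -2, 0, 28, 45, 77, 56, 41]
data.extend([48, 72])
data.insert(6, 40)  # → [-7, 80, -6, -5, -2, 0, 40, 28, 45, 77, 56, 41, 48, 72]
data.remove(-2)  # [-7, 80, -6, -5, 0, 40, 28, 45, 77, 56, 41, 48, 72]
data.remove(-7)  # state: [80, -6, -5, 0, 40, 28, 45, 77, 56, 41, 48, 72]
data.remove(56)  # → [80, -6, -5, 0, 40, 28, 45, 77, 41, 48, 72]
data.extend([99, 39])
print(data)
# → [80, -6, -5, 0, 40, 28, 45, 77, 41, 48, 72, 99, 39]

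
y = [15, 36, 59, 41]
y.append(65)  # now [15, 36, 59, 41, 65]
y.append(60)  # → [15, 36, 59, 41, 65, 60]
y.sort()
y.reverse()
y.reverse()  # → [15, 36, 41, 59, 60, 65]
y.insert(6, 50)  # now [15, 36, 41, 59, 60, 65, 50]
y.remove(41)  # [15, 36, 59, 60, 65, 50]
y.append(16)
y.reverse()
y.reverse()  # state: [15, 36, 59, 60, 65, 50, 16]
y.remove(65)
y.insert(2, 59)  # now [15, 36, 59, 59, 60, 50, 16]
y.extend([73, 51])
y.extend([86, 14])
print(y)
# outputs [15, 36, 59, 59, 60, 50, 16, 73, 51, 86, 14]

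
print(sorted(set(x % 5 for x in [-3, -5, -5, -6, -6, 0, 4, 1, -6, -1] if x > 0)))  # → [1, 4]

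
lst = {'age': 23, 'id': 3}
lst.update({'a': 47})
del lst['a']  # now {'age': 23, 'id': 3}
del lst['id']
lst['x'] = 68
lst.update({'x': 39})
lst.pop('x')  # 39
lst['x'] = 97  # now {'age': 23, 'x': 97}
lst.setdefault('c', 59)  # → 59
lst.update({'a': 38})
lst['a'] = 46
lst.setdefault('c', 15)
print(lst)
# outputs {'age': 23, 'x': 97, 'c': 59, 'a': 46}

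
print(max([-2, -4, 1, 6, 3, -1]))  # 6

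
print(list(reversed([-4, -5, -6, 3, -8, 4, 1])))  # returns [1, 4, -8, 3, -6, -5, -4]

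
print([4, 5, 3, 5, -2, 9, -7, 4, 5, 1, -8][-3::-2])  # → [5, -7, -2, 3, 4]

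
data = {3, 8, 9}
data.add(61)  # {3, 8, 9, 61}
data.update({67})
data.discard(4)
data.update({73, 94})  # {3, 8, 9, 61, 67, 73, 94}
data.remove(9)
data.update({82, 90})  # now {3, 8, 61, 67, 73, 82, 90, 94}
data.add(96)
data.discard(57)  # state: {3, 8, 61, 67, 73, 82, 90, 94, 96}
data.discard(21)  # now {3, 8, 61, 67, 73, 82, 90, 94, 96}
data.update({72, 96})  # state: {3, 8, 61, 67, 72, 73, 82, 90, 94, 96}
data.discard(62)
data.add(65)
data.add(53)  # {3, 8, 53, 61, 65, 67, 72, 73, 82, 90, 94, 96}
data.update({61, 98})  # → {3, 8, 53, 61, 65, 67, 72, 73, 82, 90, 94, 96, 98}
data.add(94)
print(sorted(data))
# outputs [3, 8, 53, 61, 65, 67, 72, 73, 82, 90, 94, 96, 98]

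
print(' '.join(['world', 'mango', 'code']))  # world mango code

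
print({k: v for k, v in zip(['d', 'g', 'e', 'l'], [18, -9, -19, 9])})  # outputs {'d': 18, 'g': -9, 'e': -19, 'l': 9}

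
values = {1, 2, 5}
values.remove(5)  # {1, 2}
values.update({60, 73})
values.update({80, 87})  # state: {1, 2, 60, 73, 80, 87}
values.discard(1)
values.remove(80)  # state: {2, 60, 73, 87}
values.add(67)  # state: {2, 60, 67, 73, 87}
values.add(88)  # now {2, 60, 67, 73, 87, 88}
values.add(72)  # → {2, 60, 67, 72, 73, 87, 88}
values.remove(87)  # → {2, 60, 67, 72, 73, 88}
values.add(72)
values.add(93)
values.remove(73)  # {2, 60, 67, 72, 88, 93}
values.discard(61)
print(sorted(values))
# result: [2, 60, 67, 72, 88, 93]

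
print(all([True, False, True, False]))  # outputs False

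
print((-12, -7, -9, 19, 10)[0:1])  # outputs (-12,)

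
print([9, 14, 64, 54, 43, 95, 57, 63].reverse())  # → None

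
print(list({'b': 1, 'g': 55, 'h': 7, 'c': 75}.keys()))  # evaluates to ['b', 'g', 'h', 'c']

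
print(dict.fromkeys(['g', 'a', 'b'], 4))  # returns {'g': 4, 'a': 4, 'b': 4}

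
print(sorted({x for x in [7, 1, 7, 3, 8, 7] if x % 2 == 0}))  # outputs [8]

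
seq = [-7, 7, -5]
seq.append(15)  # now [-7, 7, -5, 15]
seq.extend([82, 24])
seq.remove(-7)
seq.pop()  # 24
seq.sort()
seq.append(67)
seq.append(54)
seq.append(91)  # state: [-5, 7, 15, 82, 67, 54, 91]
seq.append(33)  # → [-5, 7, 15, 82, 67, 54, 91, 33]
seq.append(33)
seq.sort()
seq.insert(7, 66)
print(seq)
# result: [-5, 7, 15, 33, 33, 54, 67, 66, 82, 91]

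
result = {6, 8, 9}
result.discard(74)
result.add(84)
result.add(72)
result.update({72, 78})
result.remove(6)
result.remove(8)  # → {9, 72, 78, 84}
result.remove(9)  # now {72, 78, 84}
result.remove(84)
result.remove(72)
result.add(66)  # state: {66, 78}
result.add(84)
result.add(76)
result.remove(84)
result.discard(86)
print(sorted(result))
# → [66, 76, 78]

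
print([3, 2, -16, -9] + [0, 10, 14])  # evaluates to [3, 2, -16, -9, 0, 10, 14]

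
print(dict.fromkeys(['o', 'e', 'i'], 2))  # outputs {'o': 2, 'e': 2, 'i': 2}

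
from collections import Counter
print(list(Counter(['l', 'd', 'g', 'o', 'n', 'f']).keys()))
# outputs ['l', 'd', 'g', 'o', 'n', 'f']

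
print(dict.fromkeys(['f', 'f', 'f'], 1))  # {'f': 1}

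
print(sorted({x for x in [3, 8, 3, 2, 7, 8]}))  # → [2, 3, 7, 8]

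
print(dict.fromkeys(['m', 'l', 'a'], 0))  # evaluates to {'m': 0, 'l': 0, 'a': 0}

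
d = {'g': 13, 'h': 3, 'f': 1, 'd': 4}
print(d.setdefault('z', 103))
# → 103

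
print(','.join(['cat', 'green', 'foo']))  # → cat,green,foo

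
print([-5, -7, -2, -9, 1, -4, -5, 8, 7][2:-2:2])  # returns [-2, 1, -5]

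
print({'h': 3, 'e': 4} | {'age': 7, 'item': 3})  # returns {'h': 3, 'e': 4, 'age': 7, 'item': 3}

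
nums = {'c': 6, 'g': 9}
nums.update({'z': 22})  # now {'c': 6, 'g': 9, 'z': 22}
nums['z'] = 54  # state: {'c': 6, 'g': 9, 'z': 54}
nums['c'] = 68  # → {'c': 68, 'g': 9, 'z': 54}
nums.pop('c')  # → 68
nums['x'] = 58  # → {'g': 9, 'z': 54, 'x': 58}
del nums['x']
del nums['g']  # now {'z': 54}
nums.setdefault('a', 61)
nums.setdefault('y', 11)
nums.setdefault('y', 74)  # 11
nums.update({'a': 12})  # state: {'z': 54, 'a': 12, 'y': 11}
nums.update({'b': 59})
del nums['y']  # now {'z': 54, 'a': 12, 'b': 59}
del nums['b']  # {'z': 54, 'a': 12}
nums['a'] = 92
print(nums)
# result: {'z': 54, 'a': 92}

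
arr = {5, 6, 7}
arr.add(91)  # {5, 6, 7, 91}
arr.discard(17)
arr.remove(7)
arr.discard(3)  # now {5, 6, 91}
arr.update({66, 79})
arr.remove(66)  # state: {5, 6, 79, 91}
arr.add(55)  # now {5, 6, 55, 79, 91}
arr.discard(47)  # {5, 6, 55, 79, 91}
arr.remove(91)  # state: {5, 6, 55, 79}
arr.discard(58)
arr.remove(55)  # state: {5, 6, 79}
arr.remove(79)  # {5, 6}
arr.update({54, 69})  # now {5, 6, 54, 69}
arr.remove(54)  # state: {5, 6, 69}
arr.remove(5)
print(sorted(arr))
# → [6, 69]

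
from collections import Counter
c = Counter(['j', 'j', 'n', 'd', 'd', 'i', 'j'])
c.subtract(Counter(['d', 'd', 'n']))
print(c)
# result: Counter({'j': 3, 'i': 1, 'n': 0, 'd': 0})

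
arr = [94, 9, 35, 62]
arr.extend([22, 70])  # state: [94, 9, 35, 62, 22, 70]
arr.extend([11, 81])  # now [94, 9, 35, 62, 22, 70, 11, 81]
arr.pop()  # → 81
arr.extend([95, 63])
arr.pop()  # 63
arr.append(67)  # [94, 9, 35, 62, 22, 70, 11, 95, 67]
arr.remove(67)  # [94, 9, 35, 62, 22, 70, 11, 95]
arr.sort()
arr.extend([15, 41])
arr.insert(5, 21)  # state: [9, 11, 22, 35, 62, 21, 70, 94, 95, 15, 41]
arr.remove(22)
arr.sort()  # [9, 11, 15, 21, 35, 41, 62, 70, 94, 95]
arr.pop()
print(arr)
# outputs [9, 11, 15, 21, 35, 41, 62, 70, 94]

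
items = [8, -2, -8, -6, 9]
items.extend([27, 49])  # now [8, -2, -8, -6, 9, 27, 49]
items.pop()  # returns 49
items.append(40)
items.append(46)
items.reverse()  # [46, 40, 27, 9, -6, -8, -2, 8]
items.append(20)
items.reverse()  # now [20, 8, -2, -8, -6, 9, 27, 40, 46]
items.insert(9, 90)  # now [20, 8, -2, -8, -6, 9, 27, 40, 46, 90]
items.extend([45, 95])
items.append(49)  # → [20, 8, -2, -8, -6, 9, 27, 40, 46, 90, 45, 95, 49]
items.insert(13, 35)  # [20, 8, -2, -8, -6, 9, 27, 40, 46, 90, 45, 95, 49, 35]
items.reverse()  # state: [35, 49, 95, 45, 90, 46, 40, 27, 9, -6, -8, -2, 8, 20]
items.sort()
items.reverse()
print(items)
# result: [95, 90, 49, 46, 45, 40, 35, 27, 20, 9, 8, -2, -6, -8]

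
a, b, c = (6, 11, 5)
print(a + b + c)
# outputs 22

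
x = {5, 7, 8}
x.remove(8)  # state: {5, 7}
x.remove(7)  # {5}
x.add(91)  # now {5, 91}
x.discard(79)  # {5, 91}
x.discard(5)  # {91}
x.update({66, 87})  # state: {66, 87, 91}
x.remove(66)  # {87, 91}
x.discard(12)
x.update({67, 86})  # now {67, 86, 87, 91}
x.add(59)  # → {59, 67, 86, 87, 91}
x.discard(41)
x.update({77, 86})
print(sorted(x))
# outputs [59, 67, 77, 86, 87, 91]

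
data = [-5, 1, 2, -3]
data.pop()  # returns -3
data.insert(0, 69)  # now [69, -5, 1, 2]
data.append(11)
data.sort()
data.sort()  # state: [-5, 1, 2, 11, 69]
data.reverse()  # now [69, 11, 2, 1, -5]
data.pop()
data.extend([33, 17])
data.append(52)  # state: [69, 11, 2, 1, 33, 17, 52]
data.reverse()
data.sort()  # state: [1, 2, 11, 17, 33, 52, 69]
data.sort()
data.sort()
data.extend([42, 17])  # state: [1, 2, 11, 17, 33, 52, 69, 42, 17]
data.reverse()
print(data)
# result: [17, 42, 69, 52, 33, 17, 11, 2, 1]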